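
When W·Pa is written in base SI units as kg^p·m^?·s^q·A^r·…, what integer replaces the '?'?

W = J/s (power = energy per time),
    = kg·m²·s⁻³.
Pa = N/m² (pressure = force per area),
    = kg·m⁻¹·s⁻².
Combining: W·Pa = (kg·m²·s⁻³) · (kg·m⁻¹·s⁻²) = kg²·m·s⁻⁵.
The exponent of m is 1.

1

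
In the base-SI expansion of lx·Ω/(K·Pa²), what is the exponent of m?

lx = m⁻²·cd.
Ω = kg·m²·s⁻³·A⁻².
Pa = kg·m⁻¹·s⁻².
So Pa⁻² = kg⁻²·m²·s⁴.
Combining: lx·Ω·K⁻¹·Pa⁻² = (m⁻²·cd) · (kg·m²·s⁻³·A⁻²) · K⁻¹ · (kg⁻²·m²·s⁴) = kg⁻¹·m²·s·A⁻²·K⁻¹·cd.
The exponent of m is 2.

2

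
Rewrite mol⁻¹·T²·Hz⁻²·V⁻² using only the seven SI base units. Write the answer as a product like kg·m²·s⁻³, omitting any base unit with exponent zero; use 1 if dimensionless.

T = Wb/m² (flux density = flux per area),
    = kg·s⁻²·A⁻¹.
So T² = kg²·s⁻⁴·A⁻².
Hz = 1/s = s⁻¹ (frequency is cycles per second).
So Hz⁻² = s².
V = W/A (potential = power per current),
    = kg·m²·s⁻³·A⁻¹.
So V⁻² = kg⁻²·m⁻⁴·s⁶·A².
Combining: mol⁻¹·T²·Hz⁻²·V⁻² = mol⁻¹ · (kg²·s⁻⁴·A⁻²) · s² · (kg⁻²·m⁻⁴·s⁶·A²) = m⁻⁴·s⁴·mol⁻¹.

m⁻⁴·s⁴·mol⁻¹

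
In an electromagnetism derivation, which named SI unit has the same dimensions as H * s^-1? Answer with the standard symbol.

H = Wb/A (inductance = flux per current),
    = kg·m²·s⁻²·A⁻².
Combining: H·s⁻¹ = (kg·m²·s⁻²·A⁻²) · s⁻¹ = kg·m²·s⁻³·A⁻².
kg·m²·s⁻³·A⁻² is the base-SI form of the ohm.

Ω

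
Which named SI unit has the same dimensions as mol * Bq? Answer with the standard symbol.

kat

Bq = s⁻¹.
Combining: mol·Bq = mol · s⁻¹ = s⁻¹·mol.
s⁻¹·mol is the base-SI form of the katal.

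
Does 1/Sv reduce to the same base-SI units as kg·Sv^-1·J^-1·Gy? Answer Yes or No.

Yes

Left side:
  Sv = J/kg (equivalent dose = energy per mass),
      = m²·s⁻².
  So Sv⁻¹ = m⁻²·s².
Right side:
  Sv = m²·s⁻².
  So Sv⁻¹ = m⁻²·s².
  J = kg·m²·s⁻².
  So J⁻¹ = kg⁻¹·m⁻²·s².
  Gy = m²·s⁻².
  Combining: kg·Sv⁻¹·J⁻¹·Gy = kg · (m⁻²·s²) · (kg⁻¹·m⁻²·s²) · (m²·s⁻²) = m⁻²·s².
Both reduce to m⁻²·s².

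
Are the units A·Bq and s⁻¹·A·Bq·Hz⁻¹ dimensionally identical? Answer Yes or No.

Left side:
  Bq = 1/s = s⁻¹ (activity is decays per second).
  Combining: A·Bq = A · s⁻¹ = s⁻¹·A.
Right side:
  Bq = s⁻¹.
  Hz = s⁻¹.
  So Hz⁻¹ = s.
  Combining: s⁻¹·A·Bq·Hz⁻¹ = s⁻¹ · A · s⁻¹ · s = s⁻¹·A.
Both reduce to s⁻¹·A.

Yes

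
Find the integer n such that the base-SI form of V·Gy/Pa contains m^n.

Pa = N/m² (pressure = force per area),
    = kg·m⁻¹·s⁻².
So Pa⁻¹ = kg⁻¹·m·s².
V = W/A (potential = power per current),
    = kg·m²·s⁻³·A⁻¹.
Gy = J/kg (absorbed dose = energy per mass),
    = m²·s⁻².
Combining: Pa⁻¹·V·Gy = (kg⁻¹·m·s²) · (kg·m²·s⁻³·A⁻¹) · (m²·s⁻²) = m⁵·s⁻³·A⁻¹.
The exponent of m is 5.

5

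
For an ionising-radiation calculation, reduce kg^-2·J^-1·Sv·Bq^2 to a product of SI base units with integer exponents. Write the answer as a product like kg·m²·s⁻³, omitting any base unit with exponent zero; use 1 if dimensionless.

J = kg·m²·s⁻².
So J⁻¹ = kg⁻¹·m⁻²·s².
Sv = m²·s⁻².
Bq = s⁻¹.
So Bq² = s⁻².
Combining: kg⁻²·J⁻¹·Sv·Bq² = kg⁻² · (kg⁻¹·m⁻²·s²) · (m²·s⁻²) · s⁻² = kg⁻³·s⁻².

kg⁻³·s⁻²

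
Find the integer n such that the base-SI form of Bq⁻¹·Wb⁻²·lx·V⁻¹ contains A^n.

Bq = 1/s = s⁻¹ (activity is decays per second).
So Bq⁻¹ = s.
Wb = V·s (flux: a volt is a weber per second),
    = kg·m²·s⁻²·A⁻¹.
So Wb⁻² = kg⁻²·m⁻⁴·s⁴·A².
lx = lm/m² (illuminance = luminous flux per area),
    = m⁻²·cd.
V = W/A (potential = power per current),
    = kg·m²·s⁻³·A⁻¹.
So V⁻¹ = kg⁻¹·m⁻²·s³·A.
Combining: Bq⁻¹·Wb⁻²·lx·V⁻¹ = s · (kg⁻²·m⁻⁴·s⁴·A²) · (m⁻²·cd) · (kg⁻¹·m⁻²·s³·A) = kg⁻³·m⁻⁸·s⁸·A³·cd.
The exponent of A is 3.

3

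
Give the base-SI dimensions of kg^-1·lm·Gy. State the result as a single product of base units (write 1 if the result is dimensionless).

lm = cd.
Gy = m²·s⁻².
Combining: kg⁻¹·lm·Gy = kg⁻¹ · cd · (m²·s⁻²) = kg⁻¹·m²·s⁻²·cd.

kg⁻¹·m²·s⁻²·cd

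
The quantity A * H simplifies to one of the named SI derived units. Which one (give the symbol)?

H = kg·m²·s⁻²·A⁻².
Combining: A·H = A · (kg·m²·s⁻²·A⁻²) = kg·m²·s⁻²·A⁻¹.
kg·m²·s⁻²·A⁻¹ is the base-SI form of the weber.

Wb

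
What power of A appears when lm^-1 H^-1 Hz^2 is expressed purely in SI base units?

2

lm = cd·sr = cd (luminous flux; sr is dimensionless).
So lm⁻¹ = cd⁻¹.
H = Wb/A (inductance = flux per current),
    = kg·m²·s⁻²·A⁻².
So H⁻¹ = kg⁻¹·m⁻²·s²·A².
Hz = 1/s = s⁻¹ (frequency is cycles per second).
So Hz² = s⁻².
Combining: lm⁻¹·H⁻¹·Hz² = cd⁻¹ · (kg⁻¹·m⁻²·s²·A²) · s⁻² = kg⁻¹·m⁻²·A²·cd⁻¹.
The exponent of A is 2.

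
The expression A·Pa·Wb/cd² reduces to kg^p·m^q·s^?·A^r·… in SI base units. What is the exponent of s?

-4

Pa = kg·m⁻¹·s⁻².
Wb = kg·m²·s⁻²·A⁻¹.
Combining: A·Pa·cd⁻²·Wb = A · (kg·m⁻¹·s⁻²) · cd⁻² · (kg·m²·s⁻²·A⁻¹) = kg²·m·s⁻⁴·cd⁻².
The exponent of s is -4.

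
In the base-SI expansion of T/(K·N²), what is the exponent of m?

-2

T = kg·s⁻²·A⁻¹.
N = kg·m·s⁻².
So N⁻² = kg⁻²·m⁻²·s⁴.
Combining: T·K⁻¹·N⁻² = (kg·s⁻²·A⁻¹) · K⁻¹ · (kg⁻²·m⁻²·s⁴) = kg⁻¹·m⁻²·s²·A⁻¹·K⁻¹.
The exponent of m is -2.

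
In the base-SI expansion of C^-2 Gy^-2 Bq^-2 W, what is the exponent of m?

-2

C = s·A.
So C⁻² = s⁻²·A⁻².
Gy = m²·s⁻².
So Gy⁻² = m⁻⁴·s⁴.
Bq = s⁻¹.
So Bq⁻² = s².
W = kg·m²·s⁻³.
Combining: C⁻²·Gy⁻²·Bq⁻²·W = (s⁻²·A⁻²) · (m⁻⁴·s⁴) · s² · (kg·m²·s⁻³) = kg·m⁻²·s·A⁻².
The exponent of m is -2.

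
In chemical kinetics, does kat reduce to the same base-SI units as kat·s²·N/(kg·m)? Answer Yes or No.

Yes

Left side:
  kat = s⁻¹·mol.
Right side:
  kat = mol/s = s⁻¹·mol (catalytic activity).
  N = kg·m/s² = kg·m·s⁻² (force = mass × acceleration).
  Combining: kat·s²·kg⁻¹·N·m⁻¹ = (s⁻¹·mol) · s² · kg⁻¹ · (kg·m·s⁻²) · m⁻¹ = s⁻¹·mol.
Both reduce to s⁻¹·mol.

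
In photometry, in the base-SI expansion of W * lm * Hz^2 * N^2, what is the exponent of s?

W = J/s (power = energy per time),
    = kg·m²·s⁻³.
lm = cd·sr = cd (luminous flux; sr is dimensionless).
Hz = 1/s = s⁻¹ (frequency is cycles per second).
So Hz² = s⁻².
N = kg·m/s² = kg·m·s⁻² (force = mass × acceleration).
So N² = kg²·m²·s⁻⁴.
Combining: W·lm·Hz²·N² = (kg·m²·s⁻³) · cd · s⁻² · (kg²·m²·s⁻⁴) = kg³·m⁴·s⁻⁹·cd.
The exponent of s is -9.

-9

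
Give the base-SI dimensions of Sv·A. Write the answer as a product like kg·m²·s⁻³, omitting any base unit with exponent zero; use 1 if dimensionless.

Sv = m²·s⁻².
Combining: Sv·A = (m²·s⁻²) · A = m²·s⁻²·A.

m²·s⁻²·A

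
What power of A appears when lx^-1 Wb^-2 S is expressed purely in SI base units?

lx = m⁻²·cd.
So lx⁻¹ = m²·cd⁻¹.
Wb = kg·m²·s⁻²·A⁻¹.
So Wb⁻² = kg⁻²·m⁻⁴·s⁴·A².
S = kg⁻¹·m⁻²·s³·A².
Combining: lx⁻¹·Wb⁻²·S = (m²·cd⁻¹) · (kg⁻²·m⁻⁴·s⁴·A²) · (kg⁻¹·m⁻²·s³·A²) = kg⁻³·m⁻⁴·s⁷·A⁴·cd⁻¹.
The exponent of A is 4.

4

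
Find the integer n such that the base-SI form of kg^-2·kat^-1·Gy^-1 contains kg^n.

kat = s⁻¹·mol.
So kat⁻¹ = s·mol⁻¹.
Gy = m²·s⁻².
So Gy⁻¹ = m⁻²·s².
Combining: kg⁻²·kat⁻¹·Gy⁻¹ = kg⁻² · (s·mol⁻¹) · (m⁻²·s²) = kg⁻²·m⁻²·s³·mol⁻¹.
The exponent of kg is -2.

-2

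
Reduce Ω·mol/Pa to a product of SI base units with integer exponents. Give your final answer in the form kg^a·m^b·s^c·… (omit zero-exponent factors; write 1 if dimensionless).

m³·s⁻¹·A⁻²·mol

Ω = kg·m²·s⁻³·A⁻².
Pa = kg·m⁻¹·s⁻².
So Pa⁻¹ = kg⁻¹·m·s².
Combining: Ω·mol·Pa⁻¹ = (kg·m²·s⁻³·A⁻²) · mol · (kg⁻¹·m·s²) = m³·s⁻¹·A⁻²·mol.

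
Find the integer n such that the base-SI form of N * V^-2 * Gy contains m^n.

-1

N = kg·m/s² = kg·m·s⁻² (force = mass × acceleration).
V = W/A (potential = power per current),
    = kg·m²·s⁻³·A⁻¹.
So V⁻² = kg⁻²·m⁻⁴·s⁶·A².
Gy = J/kg (absorbed dose = energy per mass),
    = m²·s⁻².
Combining: N·V⁻²·Gy = (kg·m·s⁻²) · (kg⁻²·m⁻⁴·s⁶·A²) · (m²·s⁻²) = kg⁻¹·m⁻¹·s²·A².
The exponent of m is -1.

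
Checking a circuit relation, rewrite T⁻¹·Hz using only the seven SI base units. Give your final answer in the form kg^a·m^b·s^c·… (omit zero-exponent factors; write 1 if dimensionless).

kg⁻¹·s·A

T = Wb/m² (flux density = flux per area),
    = kg·s⁻²·A⁻¹.
So T⁻¹ = kg⁻¹·s²·A.
Hz = 1/s = s⁻¹ (frequency is cycles per second).
Combining: T⁻¹·Hz = (kg⁻¹·s²·A) · s⁻¹ = kg⁻¹·s·A.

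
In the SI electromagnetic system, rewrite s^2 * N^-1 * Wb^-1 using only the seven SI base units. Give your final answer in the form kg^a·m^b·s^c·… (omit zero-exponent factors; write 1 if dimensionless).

N = kg·m/s² = kg·m·s⁻² (force = mass × acceleration).
So N⁻¹ = kg⁻¹·m⁻¹·s².
Wb = V·s (flux: a volt is a weber per second),
    = kg·m²·s⁻²·A⁻¹.
So Wb⁻¹ = kg⁻¹·m⁻²·s²·A.
Combining: s²·N⁻¹·Wb⁻¹ = s² · (kg⁻¹·m⁻¹·s²) · (kg⁻¹·m⁻²·s²·A) = kg⁻²·m⁻³·s⁶·A.

kg⁻²·m⁻³·s⁶·A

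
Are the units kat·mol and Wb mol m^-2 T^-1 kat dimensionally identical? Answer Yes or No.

Left side:
  kat = mol/s = s⁻¹·mol (catalytic activity).
  Combining: kat·mol = (s⁻¹·mol) · mol = s⁻¹·mol².
Right side:
  Wb = V·s (flux: a volt is a weber per second),
      = kg·m²·s⁻²·A⁻¹.
  T = Wb/m² (flux density = flux per area),
      = kg·s⁻²·A⁻¹.
  So T⁻¹ = kg⁻¹·s²·A.
  kat = mol/s = s⁻¹·mol (catalytic activity).
  Combining: Wb·mol·m⁻²·T⁻¹·kat = (kg·m²·s⁻²·A⁻¹) · mol · m⁻² · (kg⁻¹·s²·A) · (s⁻¹·mol) = s⁻¹·mol².
Both reduce to s⁻¹·mol².

Yes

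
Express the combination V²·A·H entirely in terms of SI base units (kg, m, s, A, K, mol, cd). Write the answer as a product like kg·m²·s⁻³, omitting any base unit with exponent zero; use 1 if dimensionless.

kg³·m⁶·s⁻⁸·A⁻³

V = W/A (potential = power per current),
    = kg·m²·s⁻³·A⁻¹.
So V² = kg²·m⁴·s⁻⁶·A⁻².
H = Wb/A (inductance = flux per current),
    = kg·m²·s⁻²·A⁻².
Combining: V²·A·H = (kg²·m⁴·s⁻⁶·A⁻²) · A · (kg·m²·s⁻²·A⁻²) = kg³·m⁶·s⁻⁸·A⁻³.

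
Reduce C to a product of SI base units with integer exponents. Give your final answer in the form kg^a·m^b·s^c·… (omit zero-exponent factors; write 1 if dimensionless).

s·A

C = A·s = s·A (charge = current × time).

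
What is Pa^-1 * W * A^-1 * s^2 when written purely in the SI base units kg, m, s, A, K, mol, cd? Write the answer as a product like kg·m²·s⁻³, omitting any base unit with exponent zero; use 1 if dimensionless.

Pa = N/m² (pressure = force per area),
    = kg·m⁻¹·s⁻².
So Pa⁻¹ = kg⁻¹·m·s².
W = J/s (power = energy per time),
    = kg·m²·s⁻³.
Combining: Pa⁻¹·W·A⁻¹·s² = (kg⁻¹·m·s²) · (kg·m²·s⁻³) · A⁻¹ · s² = m³·s·A⁻¹.

m³·s·A⁻¹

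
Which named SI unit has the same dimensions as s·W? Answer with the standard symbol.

W = kg·m²·s⁻³.
Combining: s·W = s · (kg·m²·s⁻³) = kg·m²·s⁻².
kg·m²·s⁻² is the base-SI form of the joule.

J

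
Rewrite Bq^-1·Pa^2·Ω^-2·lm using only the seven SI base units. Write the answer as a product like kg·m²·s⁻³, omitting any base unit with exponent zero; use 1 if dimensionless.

Bq = s⁻¹.
So Bq⁻¹ = s.
Pa = kg·m⁻¹·s⁻².
So Pa² = kg²·m⁻²·s⁻⁴.
Ω = kg·m²·s⁻³·A⁻².
So Ω⁻² = kg⁻²·m⁻⁴·s⁶·A⁴.
lm = cd.
Combining: Bq⁻¹·Pa²·Ω⁻²·lm = s · (kg²·m⁻²·s⁻⁴) · (kg⁻²·m⁻⁴·s⁶·A⁴) · cd = m⁻⁶·s³·A⁴·cd.

m⁻⁶·s³·A⁴·cd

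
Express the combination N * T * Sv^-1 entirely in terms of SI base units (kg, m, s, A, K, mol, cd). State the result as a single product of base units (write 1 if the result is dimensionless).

N = kg·m/s² = kg·m·s⁻² (force = mass × acceleration).
T = Wb/m² (flux density = flux per area),
    = kg·s⁻²·A⁻¹.
Sv = J/kg (equivalent dose = energy per mass),
    = m²·s⁻².
So Sv⁻¹ = m⁻²·s².
Combining: N·T·Sv⁻¹ = (kg·m·s⁻²) · (kg·s⁻²·A⁻¹) · (m⁻²·s²) = kg²·m⁻¹·s⁻²·A⁻¹.

kg²·m⁻¹·s⁻²·A⁻¹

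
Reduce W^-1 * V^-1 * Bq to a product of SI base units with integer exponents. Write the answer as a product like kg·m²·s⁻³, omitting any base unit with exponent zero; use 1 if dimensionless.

W = J/s (power = energy per time),
    = kg·m²·s⁻³.
So W⁻¹ = kg⁻¹·m⁻²·s³.
V = W/A (potential = power per current),
    = kg·m²·s⁻³·A⁻¹.
So V⁻¹ = kg⁻¹·m⁻²·s³·A.
Bq = 1/s = s⁻¹ (activity is decays per second).
Combining: W⁻¹·V⁻¹·Bq = (kg⁻¹·m⁻²·s³) · (kg⁻¹·m⁻²·s³·A) · s⁻¹ = kg⁻²·m⁻⁴·s⁵·A.

kg⁻²·m⁻⁴·s⁵·A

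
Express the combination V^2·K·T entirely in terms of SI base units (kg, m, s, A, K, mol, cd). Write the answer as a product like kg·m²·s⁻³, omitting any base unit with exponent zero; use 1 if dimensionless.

V = W/A (potential = power per current),
    = kg·m²·s⁻³·A⁻¹.
So V² = kg²·m⁴·s⁻⁶·A⁻².
T = Wb/m² (flux density = flux per area),
    = kg·s⁻²·A⁻¹.
Combining: V²·K·T = (kg²·m⁴·s⁻⁶·A⁻²) · K · (kg·s⁻²·A⁻¹) = kg³·m⁴·s⁻⁸·A⁻³·K.

kg³·m⁴·s⁻⁸·A⁻³·K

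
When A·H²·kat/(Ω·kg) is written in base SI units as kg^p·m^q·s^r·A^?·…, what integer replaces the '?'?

Ω = V/A (resistance = voltage per current),
    = kg·m²·s⁻³·A⁻².
So Ω⁻¹ = kg⁻¹·m⁻²·s³·A².
H = Wb/A (inductance = flux per current),
    = kg·m²·s⁻²·A⁻².
So H² = kg²·m⁴·s⁻⁴·A⁻⁴.
kat = mol/s = s⁻¹·mol (catalytic activity).
Combining: Ω⁻¹·kg⁻¹·A·H²·kat = (kg⁻¹·m⁻²·s³·A²) · kg⁻¹ · A · (kg²·m⁴·s⁻⁴·A⁻⁴) · (s⁻¹·mol) = m²·s⁻²·A⁻¹·mol.
The exponent of A is -1.

-1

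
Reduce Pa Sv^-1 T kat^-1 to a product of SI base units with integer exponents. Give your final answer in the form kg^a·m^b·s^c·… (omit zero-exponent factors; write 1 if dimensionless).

Pa = N/m² (pressure = force per area),
    = kg·m⁻¹·s⁻².
Sv = J/kg (equivalent dose = energy per mass),
    = m²·s⁻².
So Sv⁻¹ = m⁻²·s².
T = Wb/m² (flux density = flux per area),
    = kg·s⁻²·A⁻¹.
kat = mol/s = s⁻¹·mol (catalytic activity).
So kat⁻¹ = s·mol⁻¹.
Combining: Pa·Sv⁻¹·T·kat⁻¹ = (kg·m⁻¹·s⁻²) · (m⁻²·s²) · (kg·s⁻²·A⁻¹) · (s·mol⁻¹) = kg²·m⁻³·s⁻¹·A⁻¹·mol⁻¹.

kg²·m⁻³·s⁻¹·A⁻¹·mol⁻¹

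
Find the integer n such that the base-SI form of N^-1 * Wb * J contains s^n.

-2

N = kg·m/s² = kg·m·s⁻² (force = mass × acceleration).
So N⁻¹ = kg⁻¹·m⁻¹·s².
Wb = V·s (flux: a volt is a weber per second),
    = kg·m²·s⁻²·A⁻¹.
J = N·m (work = force × distance),
    = kg·m²·s⁻².
Combining: N⁻¹·Wb·J = (kg⁻¹·m⁻¹·s²) · (kg·m²·s⁻²·A⁻¹) · (kg·m²·s⁻²) = kg·m³·s⁻²·A⁻¹.
The exponent of s is -2.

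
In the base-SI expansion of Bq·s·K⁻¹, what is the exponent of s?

Bq = s⁻¹.
Combining: Bq·s·K⁻¹ = s⁻¹ · s · K⁻¹ = K⁻¹.
The exponent of s is 0.

0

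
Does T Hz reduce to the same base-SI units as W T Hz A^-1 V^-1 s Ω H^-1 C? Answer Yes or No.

Left side:
  T = Wb/m² (flux density = flux per area),
      = kg·s⁻²·A⁻¹.
  Hz = 1/s = s⁻¹ (frequency is cycles per second).
  Combining: T·Hz = (kg·s⁻²·A⁻¹) · s⁻¹ = kg·s⁻³·A⁻¹.
Right side:
  W = kg·m²·s⁻³.
  T = kg·s⁻²·A⁻¹.
  Hz = s⁻¹.
  V = kg·m²·s⁻³·A⁻¹.
  So V⁻¹ = kg⁻¹·m⁻²·s³·A.
  Ω = kg·m²·s⁻³·A⁻².
  H = kg·m²·s⁻²·A⁻².
  So H⁻¹ = kg⁻¹·m⁻²·s²·A².
  C = s·A.
  Combining: W·T·Hz·A⁻¹·V⁻¹·s·Ω·H⁻¹·C = (kg·m²·s⁻³) · (kg·s⁻²·A⁻¹) · s⁻¹ · A⁻¹ · (kg⁻¹·m⁻²·s³·A) · s · (kg·m²·s⁻³·A⁻²) · (kg⁻¹·m⁻²·s²·A²) · (s·A) = kg·s⁻².
Left is kg·s⁻³·A⁻¹; right is kg·s⁻² — different.

No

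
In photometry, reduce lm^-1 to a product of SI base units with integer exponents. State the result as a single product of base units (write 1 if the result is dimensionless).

cd⁻¹

lm = cd.
So lm⁻¹ = cd⁻¹.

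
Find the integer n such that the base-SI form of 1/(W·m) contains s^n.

W = J/s (power = energy per time),
    = kg·m²·s⁻³.
So W⁻¹ = kg⁻¹·m⁻²·s³.
Combining: W⁻¹·m⁻¹ = (kg⁻¹·m⁻²·s³) · m⁻¹ = kg⁻¹·m⁻³·s³.
The exponent of s is 3.

3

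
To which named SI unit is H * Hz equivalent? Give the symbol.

H = Wb/A (inductance = flux per current),
    = kg·m²·s⁻²·A⁻².
Hz = 1/s = s⁻¹ (frequency is cycles per second).
Combining: H·Hz = (kg·m²·s⁻²·A⁻²) · s⁻¹ = kg·m²·s⁻³·A⁻².
kg·m²·s⁻³·A⁻² is the base-SI form of the ohm.

Ω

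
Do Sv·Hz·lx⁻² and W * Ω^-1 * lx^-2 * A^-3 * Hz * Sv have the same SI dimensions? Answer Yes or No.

Left side:
  Sv = m²·s⁻².
  Hz = s⁻¹.
  lx = m⁻²·cd.
  So lx⁻² = m⁴·cd⁻².
  Combining: Sv·Hz·lx⁻² = (m²·s⁻²) · s⁻¹ · (m⁴·cd⁻²) = m⁶·s⁻³·cd⁻².
Right side:
  W = J/s (power = energy per time),
      = kg·m²·s⁻³.
  Ω = V/A (resistance = voltage per current),
      = kg·m²·s⁻³·A⁻².
  So Ω⁻¹ = kg⁻¹·m⁻²·s³·A².
  lx = lm/m² (illuminance = luminous flux per area),
      = m⁻²·cd.
  So lx⁻² = m⁴·cd⁻².
  Hz = 1/s = s⁻¹ (frequency is cycles per second).
  Sv = J/kg (equivalent dose = energy per mass),
      = m²·s⁻².
  Combining: W·Ω⁻¹·lx⁻²·A⁻³·Hz·Sv = (kg·m²·s⁻³) · (kg⁻¹·m⁻²·s³·A²) · (m⁴·cd⁻²) · A⁻³ · s⁻¹ · (m²·s⁻²) = m⁶·s⁻³·A⁻¹·cd⁻².
Left is m⁶·s⁻³·cd⁻²; right is m⁶·s⁻³·A⁻¹·cd⁻² — different.

No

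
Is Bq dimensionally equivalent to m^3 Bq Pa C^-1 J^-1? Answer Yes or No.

No

Left side:
  Bq = 1/s = s⁻¹ (activity is decays per second).
Right side:
  Bq = 1/s = s⁻¹ (activity is decays per second).
  Pa = N/m² (pressure = force per area),
      = kg·m⁻¹·s⁻².
  C = A·s = s·A (charge = current × time).
  So C⁻¹ = s⁻¹·A⁻¹.
  J = N·m (work = force × distance),
      = kg·m²·s⁻².
  So J⁻¹ = kg⁻¹·m⁻²·s².
  Combining: m³·Bq·Pa·C⁻¹·J⁻¹ = m³ · s⁻¹ · (kg·m⁻¹·s⁻²) · (s⁻¹·A⁻¹) · (kg⁻¹·m⁻²·s²) = s⁻²·A⁻¹.
Left is s⁻¹; right is s⁻²·A⁻¹ — different.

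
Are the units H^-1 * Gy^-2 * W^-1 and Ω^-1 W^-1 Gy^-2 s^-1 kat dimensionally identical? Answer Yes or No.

No

Left side:
  H = kg·m²·s⁻²·A⁻².
  So H⁻¹ = kg⁻¹·m⁻²·s²·A².
  Gy = m²·s⁻².
  So Gy⁻² = m⁻⁴·s⁴.
  W = kg·m²·s⁻³.
  So W⁻¹ = kg⁻¹·m⁻²·s³.
  Combining: H⁻¹·Gy⁻²·W⁻¹ = (kg⁻¹·m⁻²·s²·A²) · (m⁻⁴·s⁴) · (kg⁻¹·m⁻²·s³) = kg⁻²·m⁻⁸·s⁹·A².
Right side:
  Ω = kg·m²·s⁻³·A⁻².
  So Ω⁻¹ = kg⁻¹·m⁻²·s³·A².
  W = kg·m²·s⁻³.
  So W⁻¹ = kg⁻¹·m⁻²·s³.
  Gy = m²·s⁻².
  So Gy⁻² = m⁻⁴·s⁴.
  kat = s⁻¹·mol.
  Combining: Ω⁻¹·W⁻¹·Gy⁻²·s⁻¹·kat = (kg⁻¹·m⁻²·s³·A²) · (kg⁻¹·m⁻²·s³) · (m⁻⁴·s⁴) · s⁻¹ · (s⁻¹·mol) = kg⁻²·m⁻⁸·s⁸·A²·mol.
Left is kg⁻²·m⁻⁸·s⁹·A²; right is kg⁻²·m⁻⁸·s⁸·A²·mol — different.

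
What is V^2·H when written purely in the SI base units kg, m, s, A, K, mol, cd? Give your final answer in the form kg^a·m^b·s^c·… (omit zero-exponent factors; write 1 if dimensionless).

kg³·m⁶·s⁻⁸·A⁻⁴

V = W/A (potential = power per current),
    = kg·m²·s⁻³·A⁻¹.
So V² = kg²·m⁴·s⁻⁶·A⁻².
H = Wb/A (inductance = flux per current),
    = kg·m²·s⁻²·A⁻².
Combining: V²·H = (kg²·m⁴·s⁻⁶·A⁻²) · (kg·m²·s⁻²·A⁻²) = kg³·m⁶·s⁻⁸·A⁻⁴.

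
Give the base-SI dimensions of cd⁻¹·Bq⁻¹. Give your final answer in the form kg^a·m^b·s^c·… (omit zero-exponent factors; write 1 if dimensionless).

s·cd⁻¹

Bq = s⁻¹.
So Bq⁻¹ = s.
Combining: cd⁻¹·Bq⁻¹ = cd⁻¹ · s = s·cd⁻¹.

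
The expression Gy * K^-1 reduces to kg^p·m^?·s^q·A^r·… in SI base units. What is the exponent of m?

2

Gy = m²·s⁻².
Combining: Gy·K⁻¹ = (m²·s⁻²) · K⁻¹ = m²·s⁻²·K⁻¹.
The exponent of m is 2.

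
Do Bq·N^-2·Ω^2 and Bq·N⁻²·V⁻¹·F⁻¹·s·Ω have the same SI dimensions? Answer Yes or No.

Left side:
  Bq = 1/s = s⁻¹ (activity is decays per second).
  N = kg·m/s² = kg·m·s⁻² (force = mass × acceleration).
  So N⁻² = kg⁻²·m⁻²·s⁴.
  Ω = V/A (resistance = voltage per current),
      = kg·m²·s⁻³·A⁻².
  So Ω² = kg²·m⁴·s⁻⁶·A⁻⁴.
  Combining: Bq·N⁻²·Ω² = s⁻¹ · (kg⁻²·m⁻²·s⁴) · (kg²·m⁴·s⁻⁶·A⁻⁴) = m²·s⁻³·A⁻⁴.
Right side:
  Bq = 1/s = s⁻¹ (activity is decays per second).
  N = kg·m/s² = kg·m·s⁻² (force = mass × acceleration).
  So N⁻² = kg⁻²·m⁻²·s⁴.
  V = W/A (potential = power per current),
      = kg·m²·s⁻³·A⁻¹.
  So V⁻¹ = kg⁻¹·m⁻²·s³·A.
  F = C/V (capacitance = charge per voltage),
      = A·s/(kg·m²·s⁻³·A⁻¹) (substituting C and V),
      = kg⁻¹·m⁻²·s⁴·A².
  So F⁻¹ = kg·m²·s⁻⁴·A⁻².
  Ω = V/A (resistance = voltage per current),
      = kg·m²·s⁻³·A⁻².
  Combining: Bq·N⁻²·V⁻¹·F⁻¹·s·Ω = s⁻¹ · (kg⁻²·m⁻²·s⁴) · (kg⁻¹·m⁻²·s³·A) · (kg·m²·s⁻⁴·A⁻²) · s · (kg·m²·s⁻³·A⁻²) = kg⁻¹·A⁻³.
Left is m²·s⁻³·A⁻⁴; right is kg⁻¹·A⁻³ — different.

No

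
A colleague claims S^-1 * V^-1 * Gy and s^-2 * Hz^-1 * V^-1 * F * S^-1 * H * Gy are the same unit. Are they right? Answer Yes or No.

No

Left side:
  S = 1/Ω (conductance is reciprocal resistance),
      = kg⁻¹·m⁻²·s³·A².
  So S⁻¹ = kg·m²·s⁻³·A⁻².
  V = W/A (potential = power per current),
      = kg·m²·s⁻³·A⁻¹.
  So V⁻¹ = kg⁻¹·m⁻²·s³·A.
  Gy = J/kg (absorbed dose = energy per mass),
      = m²·s⁻².
  Combining: S⁻¹·V⁻¹·Gy = (kg·m²·s⁻³·A⁻²) · (kg⁻¹·m⁻²·s³·A) · (m²·s⁻²) = m²·s⁻²·A⁻¹.
Right side:
  Hz = 1/s = s⁻¹ (frequency is cycles per second).
  So Hz⁻¹ = s.
  V = W/A (potential = power per current),
      = kg·m²·s⁻³·A⁻¹.
  So V⁻¹ = kg⁻¹·m⁻²·s³·A.
  F = C/V (capacitance = charge per voltage),
      = A·s/(kg·m²·s⁻³·A⁻¹) (substituting C and V),
      = kg⁻¹·m⁻²·s⁴·A².
  S = 1/Ω (conductance is reciprocal resistance),
      = kg⁻¹·m⁻²·s³·A².
  So S⁻¹ = kg·m²·s⁻³·A⁻².
  H = Wb/A (inductance = flux per current),
      = kg·m²·s⁻²·A⁻².
  Gy = J/kg (absorbed dose = energy per mass),
      = m²·s⁻².
  Combining: s⁻²·Hz⁻¹·V⁻¹·F·S⁻¹·H·Gy = s⁻² · s · (kg⁻¹·m⁻²·s³·A) · (kg⁻¹·m⁻²·s⁴·A²) · (kg·m²·s⁻³·A⁻²) · (kg·m²·s⁻²·A⁻²) · (m²·s⁻²) = m²·s⁻¹·A⁻¹.
Left is m²·s⁻²·A⁻¹; right is m²·s⁻¹·A⁻¹ — different.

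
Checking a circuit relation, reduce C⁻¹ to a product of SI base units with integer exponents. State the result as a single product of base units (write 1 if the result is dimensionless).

C = A·s = s·A (charge = current × time).
So C⁻¹ = s⁻¹·A⁻¹.

s⁻¹·A⁻¹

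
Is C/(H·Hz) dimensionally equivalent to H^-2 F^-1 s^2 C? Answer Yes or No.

Left side:
  H = kg·m²·s⁻²·A⁻².
  So H⁻¹ = kg⁻¹·m⁻²·s²·A².
  C = s·A.
  Hz = s⁻¹.
  So Hz⁻¹ = s.
  Combining: H⁻¹·C·Hz⁻¹ = (kg⁻¹·m⁻²·s²·A²) · (s·A) · s = kg⁻¹·m⁻²·s⁴·A³.
Right side:
  H = Wb/A (inductance = flux per current),
      = kg·m²·s⁻²·A⁻².
  So H⁻² = kg⁻²·m⁻⁴·s⁴·A⁴.
  F = C/V (capacitance = charge per voltage),
      = A·s/(kg·m²·s⁻³·A⁻¹) (substituting C and V),
      = kg⁻¹·m⁻²·s⁴·A².
  So F⁻¹ = kg·m²·s⁻⁴·A⁻².
  C = A·s = s·A (charge = current × time).
  Combining: H⁻²·F⁻¹·s²·C = (kg⁻²·m⁻⁴·s⁴·A⁴) · (kg·m²·s⁻⁴·A⁻²) · s² · (s·A) = kg⁻¹·m⁻²·s³·A³.
Left is kg⁻¹·m⁻²·s⁴·A³; right is kg⁻¹·m⁻²·s³·A³ — different.

No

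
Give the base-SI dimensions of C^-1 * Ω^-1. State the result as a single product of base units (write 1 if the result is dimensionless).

C = A·s = s·A (charge = current × time).
So C⁻¹ = s⁻¹·A⁻¹.
Ω = V/A (resistance = voltage per current),
    = kg·m²·s⁻³·A⁻².
So Ω⁻¹ = kg⁻¹·m⁻²·s³·A².
Combining: C⁻¹·Ω⁻¹ = (s⁻¹·A⁻¹) · (kg⁻¹·m⁻²·s³·A²) = kg⁻¹·m⁻²·s²·A.

kg⁻¹·m⁻²·s²·A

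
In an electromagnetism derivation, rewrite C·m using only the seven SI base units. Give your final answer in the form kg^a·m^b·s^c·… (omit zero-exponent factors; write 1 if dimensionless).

m·s·A

C = s·A.
Combining: C·m = (s·A) · m = m·s·A.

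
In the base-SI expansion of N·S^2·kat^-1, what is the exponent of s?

5

N = kg·m·s⁻².
S = kg⁻¹·m⁻²·s³·A².
So S² = kg⁻²·m⁻⁴·s⁶·A⁴.
kat = s⁻¹·mol.
So kat⁻¹ = s·mol⁻¹.
Combining: N·S²·kat⁻¹ = (kg·m·s⁻²) · (kg⁻²·m⁻⁴·s⁶·A⁴) · (s·mol⁻¹) = kg⁻¹·m⁻³·s⁵·A⁴·mol⁻¹.
The exponent of s is 5.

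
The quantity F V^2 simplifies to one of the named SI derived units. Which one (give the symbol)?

J

F = kg⁻¹·m⁻²·s⁴·A².
V = kg·m²·s⁻³·A⁻¹.
So V² = kg²·m⁴·s⁻⁶·A⁻².
Combining: F·V² = (kg⁻¹·m⁻²·s⁴·A²) · (kg²·m⁴·s⁻⁶·A⁻²) = kg·m²·s⁻².
kg·m²·s⁻² is the base-SI form of the joule.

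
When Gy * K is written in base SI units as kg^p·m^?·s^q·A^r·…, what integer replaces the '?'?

Gy = m²·s⁻².
Combining: Gy·K = (m²·s⁻²) · K = m²·s⁻²·K.
The exponent of m is 2.

2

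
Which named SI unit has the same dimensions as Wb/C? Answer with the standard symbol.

Ω

Wb = V·s (flux: a volt is a weber per second),
    = kg·m²·s⁻²·A⁻¹.
C = A·s = s·A (charge = current × time).
So C⁻¹ = s⁻¹·A⁻¹.
Combining: Wb·C⁻¹ = (kg·m²·s⁻²·A⁻¹) · (s⁻¹·A⁻¹) = kg·m²·s⁻³·A⁻².
kg·m²·s⁻³·A⁻² is the base-SI form of the ohm.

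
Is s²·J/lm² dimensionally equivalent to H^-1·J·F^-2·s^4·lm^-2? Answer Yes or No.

Left side:
  lm = cd·sr = cd (luminous flux; sr is dimensionless).
  So lm⁻² = cd⁻².
  J = N·m (work = force × distance),
      = kg·m²·s⁻².
  Combining: lm⁻²·s²·J = cd⁻² · s² · (kg·m²·s⁻²) = kg·m²·cd⁻².
Right side:
  H = kg·m²·s⁻²·A⁻².
  So H⁻¹ = kg⁻¹·m⁻²·s²·A².
  J = kg·m²·s⁻².
  F = kg⁻¹·m⁻²·s⁴·A².
  So F⁻² = kg²·m⁴·s⁻⁸·A⁻⁴.
  lm = cd.
  So lm⁻² = cd⁻².
  Combining: H⁻¹·J·F⁻²·s⁴·lm⁻² = (kg⁻¹·m⁻²·s²·A²) · (kg·m²·s⁻²) · (kg²·m⁴·s⁻⁸·A⁻⁴) · s⁴ · cd⁻² = kg²·m⁴·s⁻⁴·A⁻²·cd⁻².
Left is kg·m²·cd⁻²; right is kg²·m⁴·s⁻⁴·A⁻²·cd⁻² — different.

No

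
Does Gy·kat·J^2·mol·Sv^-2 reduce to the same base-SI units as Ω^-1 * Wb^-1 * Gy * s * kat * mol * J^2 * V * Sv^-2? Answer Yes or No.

Left side:
  Gy = J/kg (absorbed dose = energy per mass),
      = m²·s⁻².
  kat = mol/s = s⁻¹·mol (catalytic activity).
  J = N·m (work = force × distance),
      = kg·m²·s⁻².
  So J² = kg²·m⁴·s⁻⁴.
  Sv = J/kg (equivalent dose = energy per mass),
      = m²·s⁻².
  So Sv⁻² = m⁻⁴·s⁴.
  Combining: Gy·kat·J²·mol·Sv⁻² = (m²·s⁻²) · (s⁻¹·mol) · (kg²·m⁴·s⁻⁴) · mol · (m⁻⁴·s⁴) = kg²·m²·s⁻³·mol².
Right side:
  Ω = V/A (resistance = voltage per current),
      = kg·m²·s⁻³·A⁻².
  So Ω⁻¹ = kg⁻¹·m⁻²·s³·A².
  Wb = V·s (flux: a volt is a weber per second),
      = kg·m²·s⁻²·A⁻¹.
  So Wb⁻¹ = kg⁻¹·m⁻²·s²·A.
  Gy = J/kg (absorbed dose = energy per mass),
      = m²·s⁻².
  kat = mol/s = s⁻¹·mol (catalytic activity).
  J = N·m (work = force × distance),
      = kg·m²·s⁻².
  So J² = kg²·m⁴·s⁻⁴.
  V = W/A (potential = power per current),
      = kg·m²·s⁻³·A⁻¹.
  Sv = J/kg (equivalent dose = energy per mass),
      = m²·s⁻².
  So Sv⁻² = m⁻⁴·s⁴.
  Combining: Ω⁻¹·Wb⁻¹·Gy·s·kat·mol·J²·V·Sv⁻² = (kg⁻¹·m⁻²·s³·A²) · (kg⁻¹·m⁻²·s²·A) · (m²·s⁻²) · s · (s⁻¹·mol) · mol · (kg²·m⁴·s⁻⁴) · (kg·m²·s⁻³·A⁻¹) · (m⁻⁴·s⁴) = kg·A²·mol².
Left is kg²·m²·s⁻³·mol²; right is kg·A²·mol² — different.

No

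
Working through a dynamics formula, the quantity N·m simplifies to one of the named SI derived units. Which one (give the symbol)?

J

N = kg·m/s² = kg·m·s⁻² (force = mass × acceleration).
Combining: N·m = (kg·m·s⁻²) · m = kg·m²·s⁻².
kg·m²·s⁻² is the base-SI form of the joule.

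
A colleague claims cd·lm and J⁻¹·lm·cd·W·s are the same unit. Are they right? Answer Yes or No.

Yes

Left side:
  lm = cd·sr = cd (luminous flux; sr is dimensionless).
  Combining: cd·lm = cd · cd = cd².
Right side:
  J = kg·m²·s⁻².
  So J⁻¹ = kg⁻¹·m⁻²·s².
  lm = cd.
  W = kg·m²·s⁻³.
  Combining: J⁻¹·lm·cd·W·s = (kg⁻¹·m⁻²·s²) · cd · cd · (kg·m²·s⁻³) · s = cd².
Both reduce to cd².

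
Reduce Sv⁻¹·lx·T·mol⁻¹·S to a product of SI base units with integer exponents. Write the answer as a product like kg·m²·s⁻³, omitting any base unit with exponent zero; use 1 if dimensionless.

Sv = J/kg (equivalent dose = energy per mass),
    = m²·s⁻².
So Sv⁻¹ = m⁻²·s².
lx = lm/m² (illuminance = luminous flux per area),
    = m⁻²·cd.
T = Wb/m² (flux density = flux per area),
    = kg·s⁻²·A⁻¹.
S = 1/Ω (conductance is reciprocal resistance),
    = kg⁻¹·m⁻²·s³·A².
Combining: Sv⁻¹·lx·T·mol⁻¹·S = (m⁻²·s²) · (m⁻²·cd) · (kg·s⁻²·A⁻¹) · mol⁻¹ · (kg⁻¹·m⁻²·s³·A²) = m⁻⁶·s³·A·mol⁻¹·cd.

m⁻⁶·s³·A·mol⁻¹·cd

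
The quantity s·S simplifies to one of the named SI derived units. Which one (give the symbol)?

F

S = 1/Ω (conductance is reciprocal resistance),
    = kg⁻¹·m⁻²·s³·A².
Combining: s·S = s · (kg⁻¹·m⁻²·s³·A²) = kg⁻¹·m⁻²·s⁴·A².
kg⁻¹·m⁻²·s⁴·A² is the base-SI form of the farad.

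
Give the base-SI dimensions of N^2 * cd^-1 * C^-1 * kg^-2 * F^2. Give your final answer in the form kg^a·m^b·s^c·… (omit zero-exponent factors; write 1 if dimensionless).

kg⁻²·m⁻²·s³·A³·cd⁻¹

N = kg·m/s² = kg·m·s⁻² (force = mass × acceleration).
So N² = kg²·m²·s⁻⁴.
C = A·s = s·A (charge = current × time).
So C⁻¹ = s⁻¹·A⁻¹.
F = C/V (capacitance = charge per voltage),
    = A·s/(kg·m²·s⁻³·A⁻¹) (substituting C and V),
    = kg⁻¹·m⁻²·s⁴·A².
So F² = kg⁻²·m⁻⁴·s⁸·A⁴.
Combining: N²·cd⁻¹·C⁻¹·kg⁻²·F² = (kg²·m²·s⁻⁴) · cd⁻¹ · (s⁻¹·A⁻¹) · kg⁻² · (kg⁻²·m⁻⁴·s⁸·A⁴) = kg⁻²·m⁻²·s³·A³·cd⁻¹.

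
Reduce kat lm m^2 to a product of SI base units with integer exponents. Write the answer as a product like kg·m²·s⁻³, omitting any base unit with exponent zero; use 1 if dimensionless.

kat = s⁻¹·mol.
lm = cd.
Combining: kat·lm·m² = (s⁻¹·mol) · cd · m² = m²·s⁻¹·mol·cd.

m²·s⁻¹·mol·cd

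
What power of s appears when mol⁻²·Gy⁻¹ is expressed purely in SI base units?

2

Gy = J/kg (absorbed dose = energy per mass),
    = m²·s⁻².
So Gy⁻¹ = m⁻²·s².
Combining: mol⁻²·Gy⁻¹ = mol⁻² · (m⁻²·s²) = m⁻²·s²·mol⁻².
The exponent of s is 2.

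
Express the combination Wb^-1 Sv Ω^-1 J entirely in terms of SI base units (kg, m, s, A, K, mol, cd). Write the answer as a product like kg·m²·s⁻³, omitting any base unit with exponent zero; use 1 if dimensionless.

kg⁻¹·s·A³

Wb = V·s (flux: a volt is a weber per second),
    = kg·m²·s⁻²·A⁻¹.
So Wb⁻¹ = kg⁻¹·m⁻²·s²·A.
Sv = J/kg (equivalent dose = energy per mass),
    = m²·s⁻².
Ω = V/A (resistance = voltage per current),
    = kg·m²·s⁻³·A⁻².
So Ω⁻¹ = kg⁻¹·m⁻²·s³·A².
J = N·m (work = force × distance),
    = kg·m²·s⁻².
Combining: Wb⁻¹·Sv·Ω⁻¹·J = (kg⁻¹·m⁻²·s²·A) · (m²·s⁻²) · (kg⁻¹·m⁻²·s³·A²) · (kg·m²·s⁻²) = kg⁻¹·s·A³.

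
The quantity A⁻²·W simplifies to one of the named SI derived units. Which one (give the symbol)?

Ω

W = J/s (power = energy per time),
    = kg·m²·s⁻³.
Combining: A⁻²·W = A⁻² · (kg·m²·s⁻³) = kg·m²·s⁻³·A⁻².
kg·m²·s⁻³·A⁻² is the base-SI form of the ohm.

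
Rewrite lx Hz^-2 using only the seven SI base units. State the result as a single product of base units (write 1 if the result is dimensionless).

lx = m⁻²·cd.
Hz = s⁻¹.
So Hz⁻² = s².
Combining: lx·Hz⁻² = (m⁻²·cd) · s² = m⁻²·s²·cd.

m⁻²·s²·cd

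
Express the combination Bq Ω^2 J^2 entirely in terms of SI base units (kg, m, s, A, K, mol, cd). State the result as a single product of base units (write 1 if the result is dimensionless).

Bq = s⁻¹.
Ω = kg·m²·s⁻³·A⁻².
So Ω² = kg²·m⁴·s⁻⁶·A⁻⁴.
J = kg·m²·s⁻².
So J² = kg²·m⁴·s⁻⁴.
Combining: Bq·Ω²·J² = s⁻¹ · (kg²·m⁴·s⁻⁶·A⁻⁴) · (kg²·m⁴·s⁻⁴) = kg⁴·m⁸·s⁻¹¹·A⁻⁴.

kg⁴·m⁸·s⁻¹¹·A⁻⁴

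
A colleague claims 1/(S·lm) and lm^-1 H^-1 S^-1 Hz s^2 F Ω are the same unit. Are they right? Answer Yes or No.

Left side:
  S = 1/Ω (conductance is reciprocal resistance),
      = kg⁻¹·m⁻²·s³·A².
  So S⁻¹ = kg·m²·s⁻³·A⁻².
  lm = cd·sr = cd (luminous flux; sr is dimensionless).
  So lm⁻¹ = cd⁻¹.
  Combining: S⁻¹·lm⁻¹ = (kg·m²·s⁻³·A⁻²) · cd⁻¹ = kg·m²·s⁻³·A⁻²·cd⁻¹.
Right side:
  lm = cd·sr = cd (luminous flux; sr is dimensionless).
  So lm⁻¹ = cd⁻¹.
  H = Wb/A (inductance = flux per current),
      = kg·m²·s⁻²·A⁻².
  So H⁻¹ = kg⁻¹·m⁻²·s²·A².
  S = 1/Ω (conductance is reciprocal resistance),
      = kg⁻¹·m⁻²·s³·A².
  So S⁻¹ = kg·m²·s⁻³·A⁻².
  Hz = 1/s = s⁻¹ (frequency is cycles per second).
  F = C/V (capacitance = charge per voltage),
      = A·s/(kg·m²·s⁻³·A⁻¹) (substituting C and V),
      = kg⁻¹·m⁻²·s⁴·A².
  Ω = V/A (resistance = voltage per current),
      = kg·m²·s⁻³·A⁻².
  Combining: lm⁻¹·H⁻¹·S⁻¹·Hz·s²·F·Ω = cd⁻¹ · (kg⁻¹·m⁻²·s²·A²) · (kg·m²·s⁻³·A⁻²) · s⁻¹ · s² · (kg⁻¹·m⁻²·s⁴·A²) · (kg·m²·s⁻³·A⁻²) = s·cd⁻¹.
Left is kg·m²·s⁻³·A⁻²·cd⁻¹; right is s·cd⁻¹ — different.

No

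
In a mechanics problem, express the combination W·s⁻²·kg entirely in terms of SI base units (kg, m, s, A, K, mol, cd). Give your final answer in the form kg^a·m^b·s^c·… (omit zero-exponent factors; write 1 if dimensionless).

W = J/s (power = energy per time),
    = kg·m²·s⁻³.
Combining: W·s⁻²·kg = (kg·m²·s⁻³) · s⁻² · kg = kg²·m²·s⁻⁵.

kg²·m²·s⁻⁵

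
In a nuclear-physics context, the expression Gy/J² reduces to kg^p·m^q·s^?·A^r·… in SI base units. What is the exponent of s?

J = kg·m²·s⁻².
So J⁻² = kg⁻²·m⁻⁴·s⁴.
Gy = m²·s⁻².
Combining: J⁻²·Gy = (kg⁻²·m⁻⁴·s⁴) · (m²·s⁻²) = kg⁻²·m⁻²·s².
The exponent of s is 2.

2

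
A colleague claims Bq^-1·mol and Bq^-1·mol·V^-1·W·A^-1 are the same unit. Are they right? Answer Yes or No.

Yes

Left side:
  Bq = s⁻¹.
  So Bq⁻¹ = s.
  Combining: Bq⁻¹·mol = s · mol = s·mol.
Right side:
  Bq = 1/s = s⁻¹ (activity is decays per second).
  So Bq⁻¹ = s.
  V = W/A (potential = power per current),
      = kg·m²·s⁻³·A⁻¹.
  So V⁻¹ = kg⁻¹·m⁻²·s³·A.
  W = J/s (power = energy per time),
      = kg·m²·s⁻³.
  Combining: Bq⁻¹·mol·V⁻¹·W·A⁻¹ = s · mol · (kg⁻¹·m⁻²·s³·A) · (kg·m²·s⁻³) · A⁻¹ = s·mol.
Both reduce to s·mol.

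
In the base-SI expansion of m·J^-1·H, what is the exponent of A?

J = kg·m²·s⁻².
So J⁻¹ = kg⁻¹·m⁻²·s².
H = kg·m²·s⁻²·A⁻².
Combining: m·J⁻¹·H = m · (kg⁻¹·m⁻²·s²) · (kg·m²·s⁻²·A⁻²) = m·A⁻².
The exponent of A is -2.

-2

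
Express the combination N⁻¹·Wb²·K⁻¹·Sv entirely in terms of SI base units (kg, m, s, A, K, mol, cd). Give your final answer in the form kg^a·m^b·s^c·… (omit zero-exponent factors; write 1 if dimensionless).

kg·m⁵·s⁻⁴·A⁻²·K⁻¹

N = kg·m·s⁻².
So N⁻¹ = kg⁻¹·m⁻¹·s².
Wb = kg·m²·s⁻²·A⁻¹.
So Wb² = kg²·m⁴·s⁻⁴·A⁻².
Sv = m²·s⁻².
Combining: N⁻¹·Wb²·K⁻¹·Sv = (kg⁻¹·m⁻¹·s²) · (kg²·m⁴·s⁻⁴·A⁻²) · K⁻¹ · (m²·s⁻²) = kg·m⁵·s⁻⁴·A⁻²·K⁻¹.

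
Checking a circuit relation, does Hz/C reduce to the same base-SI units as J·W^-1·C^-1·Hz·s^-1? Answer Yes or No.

Yes

Left side:
  C = A·s = s·A (charge = current × time).
  So C⁻¹ = s⁻¹·A⁻¹.
  Hz = 1/s = s⁻¹ (frequency is cycles per second).
  Combining: C⁻¹·Hz = (s⁻¹·A⁻¹) · s⁻¹ = s⁻²·A⁻¹.
Right side:
  J = N·m (work = force × distance),
      = kg·m²·s⁻².
  W = J/s (power = energy per time),
      = kg·m²·s⁻³.
  So W⁻¹ = kg⁻¹·m⁻²·s³.
  C = A·s = s·A (charge = current × time).
  So C⁻¹ = s⁻¹·A⁻¹.
  Hz = 1/s = s⁻¹ (frequency is cycles per second).
  Combining: J·W⁻¹·C⁻¹·Hz·s⁻¹ = (kg·m²·s⁻²) · (kg⁻¹·m⁻²·s³) · (s⁻¹·A⁻¹) · s⁻¹ · s⁻¹ = s⁻²·A⁻¹.
Both reduce to s⁻²·A⁻¹.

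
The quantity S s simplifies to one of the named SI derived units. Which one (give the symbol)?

S = 1/Ω (conductance is reciprocal resistance),
    = kg⁻¹·m⁻²·s³·A².
Combining: S·s = (kg⁻¹·m⁻²·s³·A²) · s = kg⁻¹·m⁻²·s⁴·A².
kg⁻¹·m⁻²·s⁴·A² is the base-SI form of the farad.

F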